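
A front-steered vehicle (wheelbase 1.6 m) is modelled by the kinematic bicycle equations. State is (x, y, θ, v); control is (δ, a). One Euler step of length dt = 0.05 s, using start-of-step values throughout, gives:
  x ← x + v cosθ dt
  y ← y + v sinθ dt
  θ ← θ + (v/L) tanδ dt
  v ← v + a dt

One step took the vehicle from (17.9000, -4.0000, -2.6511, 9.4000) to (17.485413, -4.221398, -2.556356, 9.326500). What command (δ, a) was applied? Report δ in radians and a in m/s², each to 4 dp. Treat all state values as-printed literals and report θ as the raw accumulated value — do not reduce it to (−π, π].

a = (v'−v)/dt = (-0.073500)/0.05 = -1.4700
Δθ = θ'−θ = 0.094744;  (v·dt/L) = 9.4000·0.05/1.6 = 0.293750
tan δ = Δθ·L/(v·dt) = 0.322533  →  δ = 0.3120

δ = 0.3120, a = -1.4700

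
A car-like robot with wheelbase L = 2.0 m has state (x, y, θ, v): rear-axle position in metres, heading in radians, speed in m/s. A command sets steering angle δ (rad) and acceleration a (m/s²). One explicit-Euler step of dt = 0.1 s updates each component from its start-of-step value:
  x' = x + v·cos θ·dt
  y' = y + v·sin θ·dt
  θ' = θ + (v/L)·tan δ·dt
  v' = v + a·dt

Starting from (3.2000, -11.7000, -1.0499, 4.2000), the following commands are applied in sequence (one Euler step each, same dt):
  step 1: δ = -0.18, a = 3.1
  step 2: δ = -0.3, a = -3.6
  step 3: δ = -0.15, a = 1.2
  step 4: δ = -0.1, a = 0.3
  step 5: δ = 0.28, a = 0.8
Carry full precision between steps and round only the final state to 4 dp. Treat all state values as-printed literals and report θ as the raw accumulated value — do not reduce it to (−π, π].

after step 1 (δ=-0.18, a=3.1): (3.409016, -12.064297, -1.088114, 4.510000)
after step 2 (δ=-0.3, a=-3.6): (3.618351, -12.463771, -1.157869, 4.150000)
after step 3 (δ=-0.15, a=1.2): (3.784887, -12.843891, -1.189229, 4.270000)
after step 4 (δ=-0.1, a=0.3): (3.943892, -13.240182, -1.210651, 4.300000)
after step 5 (δ=0.28, a=0.8): (4.095428, -13.642595, -1.148827, 4.380000)

(4.0954, -13.6426, -1.1488, 4.3800)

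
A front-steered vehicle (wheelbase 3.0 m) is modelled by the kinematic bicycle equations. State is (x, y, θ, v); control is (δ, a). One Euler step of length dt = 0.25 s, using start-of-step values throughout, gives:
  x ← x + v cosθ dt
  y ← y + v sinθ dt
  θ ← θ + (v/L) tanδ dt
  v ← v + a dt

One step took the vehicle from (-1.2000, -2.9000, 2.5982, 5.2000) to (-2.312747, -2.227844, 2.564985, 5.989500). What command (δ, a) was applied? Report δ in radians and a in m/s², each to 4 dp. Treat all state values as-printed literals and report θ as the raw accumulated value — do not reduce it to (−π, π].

a = (v'−v)/dt = (0.789500)/0.25 = 3.1580
Δθ = θ'−θ = -0.033215;  (v·dt/L) = 5.2000·0.25/3.0 = 0.433333
tan δ = Δθ·L/(v·dt) = -0.076650  →  δ = -0.0765

δ = -0.0765, a = 3.1580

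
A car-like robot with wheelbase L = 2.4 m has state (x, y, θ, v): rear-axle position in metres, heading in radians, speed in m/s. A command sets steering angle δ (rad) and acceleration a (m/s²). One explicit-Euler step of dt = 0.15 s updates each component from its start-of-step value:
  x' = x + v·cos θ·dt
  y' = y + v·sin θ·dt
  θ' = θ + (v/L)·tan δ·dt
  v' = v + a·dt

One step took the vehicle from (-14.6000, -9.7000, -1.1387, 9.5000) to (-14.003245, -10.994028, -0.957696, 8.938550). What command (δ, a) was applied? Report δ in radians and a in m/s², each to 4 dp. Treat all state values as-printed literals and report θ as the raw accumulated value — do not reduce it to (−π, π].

a = (v'−v)/dt = (-0.561450)/0.15 = -3.7430
Δθ = θ'−θ = 0.181004;  (v·dt/L) = 9.5000·0.15/2.4 = 0.593750
tan δ = Δθ·L/(v·dt) = 0.304849  →  δ = 0.2959

δ = 0.2959, a = -3.7430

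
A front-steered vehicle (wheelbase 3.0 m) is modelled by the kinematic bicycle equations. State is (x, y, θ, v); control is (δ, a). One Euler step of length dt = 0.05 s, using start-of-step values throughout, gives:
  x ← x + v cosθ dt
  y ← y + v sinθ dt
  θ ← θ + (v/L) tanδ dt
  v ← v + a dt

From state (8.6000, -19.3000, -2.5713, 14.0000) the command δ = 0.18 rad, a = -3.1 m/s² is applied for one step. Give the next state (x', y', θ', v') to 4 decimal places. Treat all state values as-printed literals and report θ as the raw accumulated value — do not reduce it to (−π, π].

(8.0108, -19.6779, -2.5288, 13.8450)

x' = 8.6000 + 14.0000·cos(-2.5713)·0.05 = 8.0108
y' = -19.3000 + 14.0000·sin(-2.5713)·0.05 = -19.6779
θ' = -2.5713 + (14.0000/3.0)·tan(0.18)·0.05 = -2.5288
v' = 14.0000 − 3.1000·0.05 = 13.8450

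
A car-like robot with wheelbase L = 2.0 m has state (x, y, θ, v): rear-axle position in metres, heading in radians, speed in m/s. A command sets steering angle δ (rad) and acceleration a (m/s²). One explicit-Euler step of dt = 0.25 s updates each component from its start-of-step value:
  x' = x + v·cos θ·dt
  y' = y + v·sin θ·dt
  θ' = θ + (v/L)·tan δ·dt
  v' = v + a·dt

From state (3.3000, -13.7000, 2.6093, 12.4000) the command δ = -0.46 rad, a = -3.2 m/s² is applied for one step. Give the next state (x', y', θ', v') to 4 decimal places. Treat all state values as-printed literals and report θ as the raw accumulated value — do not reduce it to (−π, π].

x' = 3.3000 + 12.4000·cos(2.6093)·0.25 = 0.6289
y' = -13.7000 + 12.4000·sin(2.6093)·0.25 = -12.1267
θ' = 2.6093 + (12.4000/2.0)·tan(-0.46)·0.25 = 1.8414
v' = 12.4000 − 3.2000·0.25 = 11.6000

(0.6289, -12.1267, 1.8414, 11.6000)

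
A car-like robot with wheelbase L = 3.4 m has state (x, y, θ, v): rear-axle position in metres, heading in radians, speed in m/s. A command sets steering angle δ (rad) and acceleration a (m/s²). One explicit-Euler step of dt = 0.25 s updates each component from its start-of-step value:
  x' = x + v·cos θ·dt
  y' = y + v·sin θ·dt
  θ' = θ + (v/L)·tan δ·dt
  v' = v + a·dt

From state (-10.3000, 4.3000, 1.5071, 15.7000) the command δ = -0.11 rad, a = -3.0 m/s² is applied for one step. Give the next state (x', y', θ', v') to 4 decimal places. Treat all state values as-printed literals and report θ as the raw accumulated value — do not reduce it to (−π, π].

x' = -10.3000 + 15.7000·cos(1.5071)·0.25 = -10.0502
y' = 4.3000 + 15.7000·sin(1.5071)·0.25 = 8.2170
θ' = 1.5071 + (15.7000/3.4)·tan(-0.11)·0.25 = 1.3796
v' = 15.7000 − 3.0000·0.25 = 14.9500

(-10.0502, 8.2170, 1.3796, 14.9500)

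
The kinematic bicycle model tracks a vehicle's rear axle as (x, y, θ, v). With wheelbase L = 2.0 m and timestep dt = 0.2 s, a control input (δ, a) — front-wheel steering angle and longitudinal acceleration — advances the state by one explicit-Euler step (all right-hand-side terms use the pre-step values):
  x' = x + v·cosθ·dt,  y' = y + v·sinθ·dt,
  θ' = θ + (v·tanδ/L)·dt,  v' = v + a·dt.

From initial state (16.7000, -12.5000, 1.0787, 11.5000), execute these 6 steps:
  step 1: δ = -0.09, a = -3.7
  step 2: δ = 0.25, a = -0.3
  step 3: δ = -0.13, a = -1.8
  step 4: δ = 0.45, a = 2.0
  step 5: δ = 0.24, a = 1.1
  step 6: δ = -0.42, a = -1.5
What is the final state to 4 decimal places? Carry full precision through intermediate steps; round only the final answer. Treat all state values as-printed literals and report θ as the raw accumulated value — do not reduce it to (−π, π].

(19.8568, -0.5694, 1.3826, 10.6600)

after step 1 (δ=-0.09, a=-3.7): (17.786691, -10.472908, 0.974920, 10.760000)
after step 2 (δ=0.25, a=-0.3): (18.994468, -8.691791, 1.249668, 10.700000)
after step 3 (δ=-0.13, a=-1.8): (19.669933, -6.661188, 1.109779, 10.340000)
after step 4 (δ=0.45, a=2.0): (20.589903, -4.809087, 1.609258, 10.740000)
after step 5 (δ=0.24, a=1.1): (20.507309, -2.662675, 1.872083, 10.960000)
after step 6 (δ=-0.42, a=-1.5): (19.856834, -0.569413, 1.382640, 10.660000)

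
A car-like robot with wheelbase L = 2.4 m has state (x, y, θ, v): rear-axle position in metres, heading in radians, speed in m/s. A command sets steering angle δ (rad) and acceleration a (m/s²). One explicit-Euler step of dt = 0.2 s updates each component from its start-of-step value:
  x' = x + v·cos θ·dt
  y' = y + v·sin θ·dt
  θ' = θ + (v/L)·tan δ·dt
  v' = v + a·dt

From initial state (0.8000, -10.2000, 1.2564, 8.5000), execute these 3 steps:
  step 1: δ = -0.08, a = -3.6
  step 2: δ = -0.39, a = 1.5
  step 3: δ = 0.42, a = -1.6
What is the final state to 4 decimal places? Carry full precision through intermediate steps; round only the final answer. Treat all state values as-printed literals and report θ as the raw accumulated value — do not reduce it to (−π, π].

after step 1 (δ=-0.08, a=-3.6): (1.325712, -8.583329, 1.199612, 7.780000)
after step 2 (δ=-0.39, a=1.5): (1.890103, -7.133294, 0.933112, 8.080000)
after step 3 (δ=0.42, a=-1.6): (2.852168, -5.834877, 1.233804, 7.760000)

(2.8522, -5.8349, 1.2338, 7.7600)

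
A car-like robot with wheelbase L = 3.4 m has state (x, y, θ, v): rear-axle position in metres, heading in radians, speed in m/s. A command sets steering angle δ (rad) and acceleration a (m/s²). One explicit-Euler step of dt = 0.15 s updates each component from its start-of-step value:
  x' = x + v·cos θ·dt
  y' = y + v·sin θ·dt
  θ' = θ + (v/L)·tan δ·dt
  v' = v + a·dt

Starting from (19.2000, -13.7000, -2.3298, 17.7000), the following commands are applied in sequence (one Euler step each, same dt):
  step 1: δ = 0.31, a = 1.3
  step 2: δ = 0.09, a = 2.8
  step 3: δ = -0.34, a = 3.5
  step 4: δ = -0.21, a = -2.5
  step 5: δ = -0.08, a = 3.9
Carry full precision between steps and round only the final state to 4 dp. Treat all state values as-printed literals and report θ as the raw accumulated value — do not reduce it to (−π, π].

(10.8595, -24.2973, -2.5367, 19.0500)

after step 1 (δ=0.31, a=1.3): (17.372832, -15.626261, -2.079662, 17.895000)
after step 2 (δ=0.09, a=2.8): (16.065100, -17.970410, -2.008416, 18.315000)
after step 3 (δ=-0.34, a=3.5): (14.900859, -20.458768, -2.294240, 18.840000)
after step 4 (δ=-0.21, a=-2.5): (13.030131, -22.576941, -2.471399, 18.465000)
after step 5 (δ=-0.08, a=3.9): (10.859474, -24.297336, -2.536709, 19.050000)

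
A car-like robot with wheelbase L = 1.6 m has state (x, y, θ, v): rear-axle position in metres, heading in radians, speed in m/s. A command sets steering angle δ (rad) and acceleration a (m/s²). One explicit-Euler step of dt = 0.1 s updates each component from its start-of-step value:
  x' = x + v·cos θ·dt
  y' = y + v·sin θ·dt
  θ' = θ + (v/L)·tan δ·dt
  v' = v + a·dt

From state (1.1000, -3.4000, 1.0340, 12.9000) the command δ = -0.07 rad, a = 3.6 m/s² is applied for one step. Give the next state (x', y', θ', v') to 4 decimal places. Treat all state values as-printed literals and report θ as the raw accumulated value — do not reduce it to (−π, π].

(1.7597, -2.2914, 0.9775, 13.2600)

x' = 1.1000 + 12.9000·cos(1.0340)·0.1 = 1.7597
y' = -3.4000 + 12.9000·sin(1.0340)·0.1 = -2.2914
θ' = 1.0340 + (12.9000/1.6)·tan(-0.07)·0.1 = 0.9775
v' = 12.9000 + 3.6000·0.1 = 13.2600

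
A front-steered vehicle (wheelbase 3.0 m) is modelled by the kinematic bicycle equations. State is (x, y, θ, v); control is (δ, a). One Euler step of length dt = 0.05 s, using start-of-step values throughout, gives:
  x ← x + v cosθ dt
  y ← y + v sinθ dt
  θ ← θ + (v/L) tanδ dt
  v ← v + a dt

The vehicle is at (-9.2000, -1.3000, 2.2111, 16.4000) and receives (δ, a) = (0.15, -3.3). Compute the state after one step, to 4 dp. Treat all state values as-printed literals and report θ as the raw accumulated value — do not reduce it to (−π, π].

(-9.6899, -0.6424, 2.2524, 16.2350)

x' = -9.2000 + 16.4000·cos(2.2111)·0.05 = -9.6899
y' = -1.3000 + 16.4000·sin(2.2111)·0.05 = -0.6424
θ' = 2.2111 + (16.4000/3.0)·tan(0.15)·0.05 = 2.2524
v' = 16.4000 − 3.3000·0.05 = 16.2350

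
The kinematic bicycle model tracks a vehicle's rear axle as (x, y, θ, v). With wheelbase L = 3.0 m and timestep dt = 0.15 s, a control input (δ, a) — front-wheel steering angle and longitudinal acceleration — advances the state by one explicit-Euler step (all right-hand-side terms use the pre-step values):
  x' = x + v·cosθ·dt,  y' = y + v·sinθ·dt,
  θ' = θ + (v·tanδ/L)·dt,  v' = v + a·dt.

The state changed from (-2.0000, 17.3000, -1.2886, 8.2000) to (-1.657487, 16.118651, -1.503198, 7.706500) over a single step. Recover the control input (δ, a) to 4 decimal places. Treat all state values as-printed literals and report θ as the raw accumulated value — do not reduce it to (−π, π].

a = (v'−v)/dt = (-0.493500)/0.15 = -3.2900
Δθ = θ'−θ = -0.214598;  (v·dt/L) = 8.2000·0.15/3.0 = 0.410000
tan δ = Δθ·L/(v·dt) = -0.523410  →  δ = -0.4822

δ = -0.4822, a = -3.2900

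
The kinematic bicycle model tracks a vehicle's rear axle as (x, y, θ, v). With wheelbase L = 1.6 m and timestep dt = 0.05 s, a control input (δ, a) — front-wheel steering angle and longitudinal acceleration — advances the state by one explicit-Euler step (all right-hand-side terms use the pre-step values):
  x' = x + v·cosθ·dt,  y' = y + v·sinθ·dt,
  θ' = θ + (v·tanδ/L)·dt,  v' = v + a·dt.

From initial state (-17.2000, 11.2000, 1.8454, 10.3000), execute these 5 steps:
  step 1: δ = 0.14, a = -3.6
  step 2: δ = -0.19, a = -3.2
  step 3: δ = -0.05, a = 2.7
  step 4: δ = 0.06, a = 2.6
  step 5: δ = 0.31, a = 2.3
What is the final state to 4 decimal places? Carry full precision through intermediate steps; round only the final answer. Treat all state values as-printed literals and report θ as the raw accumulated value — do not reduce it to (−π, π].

(-17.8808, 13.6410, 1.9357, 10.3400)

after step 1 (δ=0.14, a=-3.6): (-17.339650, 11.695704, 1.890759, 10.120000)
after step 2 (δ=-0.19, a=-3.2): (-17.498803, 12.176023, 1.829938, 9.960000)
after step 3 (δ=-0.05, a=2.7): (-17.626416, 12.657395, 1.814363, 10.095000)
after step 4 (δ=0.06, a=2.6): (-17.748144, 13.147247, 1.833313, 10.225000)
after step 5 (δ=0.31, a=2.3): (-17.880820, 13.640982, 1.935668, 10.340000)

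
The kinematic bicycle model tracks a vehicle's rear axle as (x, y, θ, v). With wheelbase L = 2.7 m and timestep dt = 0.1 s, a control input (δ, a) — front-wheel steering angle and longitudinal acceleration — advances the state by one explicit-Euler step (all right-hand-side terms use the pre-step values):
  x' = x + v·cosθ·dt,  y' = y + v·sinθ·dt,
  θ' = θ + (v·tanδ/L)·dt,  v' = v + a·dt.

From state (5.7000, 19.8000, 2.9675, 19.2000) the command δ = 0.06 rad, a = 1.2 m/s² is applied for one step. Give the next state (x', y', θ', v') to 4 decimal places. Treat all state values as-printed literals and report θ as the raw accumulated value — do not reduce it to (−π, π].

(3.8090, 20.1326, 3.0102, 19.3200)

x' = 5.7000 + 19.2000·cos(2.9675)·0.1 = 3.8090
y' = 19.8000 + 19.2000·sin(2.9675)·0.1 = 20.1326
θ' = 2.9675 + (19.2000/2.7)·tan(0.06)·0.1 = 3.0102
v' = 19.2000 + 1.2000·0.1 = 19.3200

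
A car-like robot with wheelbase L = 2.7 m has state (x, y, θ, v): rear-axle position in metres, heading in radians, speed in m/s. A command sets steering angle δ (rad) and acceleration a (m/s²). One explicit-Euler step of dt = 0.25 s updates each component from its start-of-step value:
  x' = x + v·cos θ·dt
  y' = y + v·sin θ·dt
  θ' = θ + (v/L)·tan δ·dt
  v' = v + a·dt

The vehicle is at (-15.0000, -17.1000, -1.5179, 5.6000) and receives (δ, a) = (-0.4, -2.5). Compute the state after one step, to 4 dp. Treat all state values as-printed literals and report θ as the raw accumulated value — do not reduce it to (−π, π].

x' = -15.0000 + 5.6000·cos(-1.5179)·0.25 = -14.9260
y' = -17.1000 + 5.6000·sin(-1.5179)·0.25 = -18.4980
θ' = -1.5179 + (5.6000/2.7)·tan(-0.4)·0.25 = -1.7371
v' = 5.6000 − 2.5000·0.25 = 4.9750

(-14.9260, -18.4980, -1.7371, 4.9750)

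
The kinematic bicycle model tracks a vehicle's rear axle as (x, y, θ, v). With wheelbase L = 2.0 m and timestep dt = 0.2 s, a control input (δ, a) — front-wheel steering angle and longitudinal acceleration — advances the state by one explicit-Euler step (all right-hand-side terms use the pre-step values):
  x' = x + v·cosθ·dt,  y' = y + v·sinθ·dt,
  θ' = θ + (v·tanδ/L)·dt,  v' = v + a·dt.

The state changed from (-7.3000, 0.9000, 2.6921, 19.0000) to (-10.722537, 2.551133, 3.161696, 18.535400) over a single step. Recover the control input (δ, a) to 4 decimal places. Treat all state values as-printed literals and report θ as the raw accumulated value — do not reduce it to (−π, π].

a = (v'−v)/dt = (-0.464600)/0.2 = -2.3230
Δθ = θ'−θ = 0.469596;  (v·dt/L) = 19.0000·0.2/2.0 = 1.900000
tan δ = Δθ·L/(v·dt) = 0.247156  →  δ = 0.2423

δ = 0.2423, a = -2.3230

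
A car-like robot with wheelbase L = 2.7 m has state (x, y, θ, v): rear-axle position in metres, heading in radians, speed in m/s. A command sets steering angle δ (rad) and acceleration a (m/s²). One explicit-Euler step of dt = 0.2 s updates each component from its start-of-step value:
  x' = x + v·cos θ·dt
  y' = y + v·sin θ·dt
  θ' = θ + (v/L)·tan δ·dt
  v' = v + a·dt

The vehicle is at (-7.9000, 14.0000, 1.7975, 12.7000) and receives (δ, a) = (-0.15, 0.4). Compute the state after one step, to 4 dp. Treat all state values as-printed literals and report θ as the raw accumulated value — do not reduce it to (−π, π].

(-8.4709, 16.4750, 1.6553, 12.7800)

x' = -7.9000 + 12.7000·cos(1.7975)·0.2 = -8.4709
y' = 14.0000 + 12.7000·sin(1.7975)·0.2 = 16.4750
θ' = 1.7975 + (12.7000/2.7)·tan(-0.15)·0.2 = 1.6553
v' = 12.7000 + 0.4000·0.2 = 12.7800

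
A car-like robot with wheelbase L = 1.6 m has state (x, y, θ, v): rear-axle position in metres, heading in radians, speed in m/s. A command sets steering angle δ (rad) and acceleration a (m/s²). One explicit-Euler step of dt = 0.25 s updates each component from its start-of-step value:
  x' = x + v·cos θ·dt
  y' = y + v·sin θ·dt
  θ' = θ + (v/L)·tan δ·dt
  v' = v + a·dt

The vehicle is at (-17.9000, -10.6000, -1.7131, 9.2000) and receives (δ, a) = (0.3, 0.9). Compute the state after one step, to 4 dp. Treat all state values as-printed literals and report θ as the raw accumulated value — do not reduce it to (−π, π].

x' = -17.9000 + 9.2000·cos(-1.7131)·0.25 = -18.2262
y' = -10.6000 + 9.2000·sin(-1.7131)·0.25 = -12.8768
θ' = -1.7131 + (9.2000/1.6)·tan(0.3)·0.25 = -1.2684
v' = 9.2000 + 0.9000·0.25 = 9.4250

(-18.2262, -12.8768, -1.2684, 9.4250)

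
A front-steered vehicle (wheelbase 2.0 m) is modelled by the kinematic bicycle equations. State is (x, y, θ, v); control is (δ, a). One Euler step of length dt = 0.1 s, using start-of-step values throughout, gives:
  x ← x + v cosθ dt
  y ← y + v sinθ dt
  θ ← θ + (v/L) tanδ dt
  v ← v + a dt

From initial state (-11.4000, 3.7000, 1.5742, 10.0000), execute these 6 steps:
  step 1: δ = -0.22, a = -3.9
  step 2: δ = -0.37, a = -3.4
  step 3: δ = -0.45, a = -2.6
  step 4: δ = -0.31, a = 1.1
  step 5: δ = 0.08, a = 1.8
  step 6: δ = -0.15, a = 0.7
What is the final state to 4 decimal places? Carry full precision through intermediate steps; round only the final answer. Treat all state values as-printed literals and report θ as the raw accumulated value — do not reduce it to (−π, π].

after step 1 (δ=-0.22, a=-3.9): (-11.403404, 4.699994, 1.462390, 9.610000)
after step 2 (δ=-0.37, a=-3.4): (-11.299429, 5.655353, 1.276022, 9.270000)
after step 3 (δ=-0.45, a=-2.6): (-11.030114, 6.542369, 1.052126, 9.010000)
after step 4 (δ=-0.31, a=1.1): (-10.583465, 7.324869, 0.907818, 9.120000)
after step 5 (δ=0.08, a=1.8): (-10.022159, 8.043674, 0.944376, 9.300000)
after step 6 (δ=-0.15, a=0.7): (-9.476949, 8.797096, 0.874099, 9.370000)

(-9.4769, 8.7971, 0.8741, 9.3700)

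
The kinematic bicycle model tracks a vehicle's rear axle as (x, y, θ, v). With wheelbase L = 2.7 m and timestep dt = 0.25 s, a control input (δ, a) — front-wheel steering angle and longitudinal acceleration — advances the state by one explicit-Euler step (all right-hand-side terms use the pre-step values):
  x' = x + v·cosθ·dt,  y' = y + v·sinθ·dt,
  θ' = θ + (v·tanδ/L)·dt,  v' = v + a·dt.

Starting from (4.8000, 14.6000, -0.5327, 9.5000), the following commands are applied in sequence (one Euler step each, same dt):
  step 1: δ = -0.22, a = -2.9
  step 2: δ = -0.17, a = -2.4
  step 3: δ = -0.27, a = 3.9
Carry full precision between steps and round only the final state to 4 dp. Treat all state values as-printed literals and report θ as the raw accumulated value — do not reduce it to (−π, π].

after step 1 (δ=-0.22, a=-2.9): (6.845918, 13.393830, -0.729402, 8.775000)
after step 2 (δ=-0.17, a=-2.4): (8.481518, 11.931862, -0.868873, 8.175000)
after step 3 (δ=-0.27, a=3.9): (9.801141, 10.371250, -1.078364, 9.150000)

(9.8011, 10.3713, -1.0784, 9.1500)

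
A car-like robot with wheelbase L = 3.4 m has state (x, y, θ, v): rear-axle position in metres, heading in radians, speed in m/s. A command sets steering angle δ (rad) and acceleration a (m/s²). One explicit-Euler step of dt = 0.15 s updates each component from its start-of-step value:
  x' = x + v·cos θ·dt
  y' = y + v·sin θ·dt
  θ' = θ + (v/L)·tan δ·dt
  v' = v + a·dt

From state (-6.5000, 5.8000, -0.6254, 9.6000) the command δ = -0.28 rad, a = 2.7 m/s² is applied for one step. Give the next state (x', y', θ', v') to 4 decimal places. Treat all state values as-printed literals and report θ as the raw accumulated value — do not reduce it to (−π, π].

x' = -6.5000 + 9.6000·cos(-0.6254)·0.15 = -5.3326
y' = 5.8000 + 9.6000·sin(-0.6254)·0.15 = 4.9570
θ' = -0.6254 + (9.6000/3.4)·tan(-0.28)·0.15 = -0.7472
v' = 9.6000 + 2.7000·0.15 = 10.0050

(-5.3326, 4.9570, -0.7472, 10.0050)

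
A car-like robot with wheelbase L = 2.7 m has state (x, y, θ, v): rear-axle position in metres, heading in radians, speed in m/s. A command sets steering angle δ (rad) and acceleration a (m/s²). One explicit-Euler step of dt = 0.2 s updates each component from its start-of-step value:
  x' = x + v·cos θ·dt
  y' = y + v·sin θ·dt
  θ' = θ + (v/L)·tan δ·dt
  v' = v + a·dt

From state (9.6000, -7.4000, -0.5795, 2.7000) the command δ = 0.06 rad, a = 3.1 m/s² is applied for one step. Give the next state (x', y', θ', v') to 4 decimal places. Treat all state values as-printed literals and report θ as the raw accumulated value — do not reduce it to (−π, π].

(10.0518, -7.6957, -0.5675, 3.3200)

x' = 9.6000 + 2.7000·cos(-0.5795)·0.2 = 10.0518
y' = -7.4000 + 2.7000·sin(-0.5795)·0.2 = -7.6957
θ' = -0.5795 + (2.7000/2.7)·tan(0.06)·0.2 = -0.5675
v' = 2.7000 + 3.1000·0.2 = 3.3200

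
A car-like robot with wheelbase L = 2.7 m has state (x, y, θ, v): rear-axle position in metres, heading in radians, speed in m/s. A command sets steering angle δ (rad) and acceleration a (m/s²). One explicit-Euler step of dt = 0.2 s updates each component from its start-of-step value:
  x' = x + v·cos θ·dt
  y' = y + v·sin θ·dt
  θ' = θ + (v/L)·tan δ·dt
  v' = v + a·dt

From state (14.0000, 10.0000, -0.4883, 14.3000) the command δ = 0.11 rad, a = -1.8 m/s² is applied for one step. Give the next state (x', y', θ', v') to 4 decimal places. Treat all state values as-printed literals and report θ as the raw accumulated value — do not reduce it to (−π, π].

(16.5258, 8.6583, -0.3713, 13.9400)

x' = 14.0000 + 14.3000·cos(-0.4883)·0.2 = 16.5258
y' = 10.0000 + 14.3000·sin(-0.4883)·0.2 = 8.6583
θ' = -0.4883 + (14.3000/2.7)·tan(0.11)·0.2 = -0.3713
v' = 14.3000 − 1.8000·0.2 = 13.9400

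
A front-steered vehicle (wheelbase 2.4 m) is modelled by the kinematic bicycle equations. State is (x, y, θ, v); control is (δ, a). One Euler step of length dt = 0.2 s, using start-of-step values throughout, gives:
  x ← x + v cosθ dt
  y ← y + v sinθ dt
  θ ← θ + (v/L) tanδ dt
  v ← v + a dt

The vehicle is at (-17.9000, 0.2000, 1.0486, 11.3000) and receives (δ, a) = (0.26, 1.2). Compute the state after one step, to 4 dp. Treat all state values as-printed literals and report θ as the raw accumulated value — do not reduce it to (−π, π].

x' = -17.9000 + 11.3000·cos(1.0486)·0.2 = -16.7727
y' = 0.2000 + 11.3000·sin(1.0486)·0.2 = 2.1588
θ' = 1.0486 + (11.3000/2.4)·tan(0.26)·0.2 = 1.2991
v' = 11.3000 + 1.2000·0.2 = 11.5400

(-16.7727, 2.1588, 1.2991, 11.5400)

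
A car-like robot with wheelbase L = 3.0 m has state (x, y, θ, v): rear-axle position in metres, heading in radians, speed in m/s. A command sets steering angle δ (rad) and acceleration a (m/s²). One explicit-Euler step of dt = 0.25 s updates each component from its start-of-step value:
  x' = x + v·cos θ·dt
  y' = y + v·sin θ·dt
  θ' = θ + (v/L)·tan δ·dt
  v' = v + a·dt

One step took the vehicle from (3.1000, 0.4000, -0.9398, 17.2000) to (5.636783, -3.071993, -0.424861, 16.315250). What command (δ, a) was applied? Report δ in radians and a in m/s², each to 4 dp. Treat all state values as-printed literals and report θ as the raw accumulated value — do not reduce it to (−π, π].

a = (v'−v)/dt = (-0.884750)/0.25 = -3.5390
Δθ = θ'−θ = 0.514939;  (v·dt/L) = 17.2000·0.25/3.0 = 1.433333
tan δ = Δθ·L/(v·dt) = 0.359260  →  δ = 0.3449

δ = 0.3449, a = -3.5390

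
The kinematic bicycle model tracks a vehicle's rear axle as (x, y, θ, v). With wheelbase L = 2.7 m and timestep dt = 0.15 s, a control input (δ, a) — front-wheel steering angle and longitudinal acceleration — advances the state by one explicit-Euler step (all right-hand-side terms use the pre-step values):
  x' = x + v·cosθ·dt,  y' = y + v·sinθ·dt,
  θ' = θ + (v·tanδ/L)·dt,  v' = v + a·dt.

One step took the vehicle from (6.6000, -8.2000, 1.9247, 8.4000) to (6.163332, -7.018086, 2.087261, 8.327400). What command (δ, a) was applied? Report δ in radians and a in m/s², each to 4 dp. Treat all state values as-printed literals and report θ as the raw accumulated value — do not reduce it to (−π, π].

a = (v'−v)/dt = (-0.072600)/0.15 = -0.4840
Δθ = θ'−θ = 0.162561;  (v·dt/L) = 8.4000·0.15/2.7 = 0.466667
tan δ = Δθ·L/(v·dt) = 0.348345  →  δ = 0.3352

δ = 0.3352, a = -0.4840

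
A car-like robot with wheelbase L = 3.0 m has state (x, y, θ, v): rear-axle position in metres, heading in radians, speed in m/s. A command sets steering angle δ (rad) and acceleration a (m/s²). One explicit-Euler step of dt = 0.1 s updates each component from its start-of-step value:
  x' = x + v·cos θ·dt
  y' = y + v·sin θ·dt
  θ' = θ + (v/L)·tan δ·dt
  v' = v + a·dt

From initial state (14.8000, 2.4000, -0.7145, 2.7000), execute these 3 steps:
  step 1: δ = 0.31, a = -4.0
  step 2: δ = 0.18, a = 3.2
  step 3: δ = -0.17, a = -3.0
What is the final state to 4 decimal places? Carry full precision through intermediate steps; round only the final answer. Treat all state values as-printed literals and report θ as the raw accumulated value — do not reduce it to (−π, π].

after step 1 (δ=0.31, a=-4.0): (15.003964, 2.223085, -0.685671, 2.300000)
after step 2 (δ=0.18, a=3.2): (15.181982, 2.077451, -0.671720, 2.620000)
after step 3 (δ=-0.17, a=-3.0): (15.387064, 1.914400, -0.686711, 2.320000)

(15.3871, 1.9144, -0.6867, 2.3200)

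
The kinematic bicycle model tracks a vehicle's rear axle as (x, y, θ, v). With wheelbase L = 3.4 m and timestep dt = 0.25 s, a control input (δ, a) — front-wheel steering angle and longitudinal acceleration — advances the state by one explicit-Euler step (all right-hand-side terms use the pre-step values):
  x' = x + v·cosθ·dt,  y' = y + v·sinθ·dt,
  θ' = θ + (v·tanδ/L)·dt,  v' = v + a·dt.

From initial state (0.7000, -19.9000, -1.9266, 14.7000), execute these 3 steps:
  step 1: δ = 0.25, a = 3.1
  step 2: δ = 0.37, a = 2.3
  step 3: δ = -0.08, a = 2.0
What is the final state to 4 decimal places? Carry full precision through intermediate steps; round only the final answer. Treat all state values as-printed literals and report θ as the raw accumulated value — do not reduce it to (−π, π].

after step 1 (δ=0.25, a=3.1): (-0.580164, -23.344823, -1.650605, 15.475000)
after step 2 (δ=0.37, a=2.3): (-0.888597, -27.201259, -1.209268, 16.050000)
after step 3 (δ=-0.08, a=2.0): (0.530639, -30.954381, -1.303882, 16.550000)

(0.5306, -30.9544, -1.3039, 16.5500)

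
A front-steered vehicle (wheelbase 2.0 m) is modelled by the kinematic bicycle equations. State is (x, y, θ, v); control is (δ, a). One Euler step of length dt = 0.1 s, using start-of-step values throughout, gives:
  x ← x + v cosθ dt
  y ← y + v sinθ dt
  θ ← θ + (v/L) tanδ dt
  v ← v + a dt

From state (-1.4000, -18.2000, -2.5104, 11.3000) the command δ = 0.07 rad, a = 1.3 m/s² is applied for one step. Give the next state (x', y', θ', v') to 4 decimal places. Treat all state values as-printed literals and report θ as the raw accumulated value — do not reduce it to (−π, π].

(-2.3123, -18.8668, -2.4708, 11.4300)

x' = -1.4000 + 11.3000·cos(-2.5104)·0.1 = -2.3123
y' = -18.2000 + 11.3000·sin(-2.5104)·0.1 = -18.8668
θ' = -2.5104 + (11.3000/2.0)·tan(0.07)·0.1 = -2.4708
v' = 11.3000 + 1.3000·0.1 = 11.4300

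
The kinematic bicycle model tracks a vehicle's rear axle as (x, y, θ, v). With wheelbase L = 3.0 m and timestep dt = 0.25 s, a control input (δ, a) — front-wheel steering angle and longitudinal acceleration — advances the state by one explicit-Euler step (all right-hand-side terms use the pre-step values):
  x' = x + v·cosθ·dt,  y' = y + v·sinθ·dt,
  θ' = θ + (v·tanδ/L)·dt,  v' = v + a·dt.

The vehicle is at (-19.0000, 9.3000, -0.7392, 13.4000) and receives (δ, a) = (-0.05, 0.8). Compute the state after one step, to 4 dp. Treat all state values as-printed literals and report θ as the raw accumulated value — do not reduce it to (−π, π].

(-16.5243, 7.0431, -0.7951, 13.6000)

x' = -19.0000 + 13.4000·cos(-0.7392)·0.25 = -16.5243
y' = 9.3000 + 13.4000·sin(-0.7392)·0.25 = 7.0431
θ' = -0.7392 + (13.4000/3.0)·tan(-0.05)·0.25 = -0.7951
v' = 13.4000 + 0.8000·0.25 = 13.6000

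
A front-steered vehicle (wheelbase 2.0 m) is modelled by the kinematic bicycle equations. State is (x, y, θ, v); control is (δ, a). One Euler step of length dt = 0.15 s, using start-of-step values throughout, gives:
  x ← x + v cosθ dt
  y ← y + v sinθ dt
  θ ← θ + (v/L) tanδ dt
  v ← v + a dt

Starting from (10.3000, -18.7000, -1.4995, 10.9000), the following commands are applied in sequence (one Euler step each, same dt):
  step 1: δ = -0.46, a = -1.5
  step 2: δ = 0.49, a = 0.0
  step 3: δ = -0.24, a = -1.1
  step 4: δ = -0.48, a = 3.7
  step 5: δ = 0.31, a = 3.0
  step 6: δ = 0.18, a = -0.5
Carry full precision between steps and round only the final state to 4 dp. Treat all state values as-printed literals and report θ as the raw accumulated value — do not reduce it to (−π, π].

(8.6425, -28.1271, -1.6608, 11.4400)

after step 1 (δ=-0.46, a=-1.5): (10.416471, -20.330846, -1.904529, 10.675000)
after step 2 (δ=0.49, a=0.0): (9.891945, -21.843749, -1.477485, 10.675000)
after step 3 (δ=-0.24, a=-1.1): (10.041143, -23.438033, -1.673412, 10.510000)
after step 4 (δ=-0.48, a=3.7): (9.879653, -25.006240, -2.083783, 11.065000)
after step 5 (δ=0.31, a=3.0): (9.065078, -26.452351, -1.817952, 11.515000)
after step 6 (δ=0.18, a=-0.5): (8.642512, -28.127114, -1.660798, 11.440000)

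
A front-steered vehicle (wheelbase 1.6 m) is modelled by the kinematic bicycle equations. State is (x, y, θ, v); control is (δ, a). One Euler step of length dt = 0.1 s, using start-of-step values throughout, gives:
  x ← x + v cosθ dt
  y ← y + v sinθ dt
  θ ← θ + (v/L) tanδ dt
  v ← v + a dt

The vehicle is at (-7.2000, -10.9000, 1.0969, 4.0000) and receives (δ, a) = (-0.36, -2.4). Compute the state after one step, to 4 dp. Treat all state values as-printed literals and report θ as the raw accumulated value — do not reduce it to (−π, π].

x' = -7.2000 + 4.0000·cos(1.0969)·0.1 = -7.0175
y' = -10.9000 + 4.0000·sin(1.0969)·0.1 = -10.5441
θ' = 1.0969 + (4.0000/1.6)·tan(-0.36)·0.1 = 1.0028
v' = 4.0000 − 2.4000·0.1 = 3.7600

(-7.0175, -10.5441, 1.0028, 3.7600)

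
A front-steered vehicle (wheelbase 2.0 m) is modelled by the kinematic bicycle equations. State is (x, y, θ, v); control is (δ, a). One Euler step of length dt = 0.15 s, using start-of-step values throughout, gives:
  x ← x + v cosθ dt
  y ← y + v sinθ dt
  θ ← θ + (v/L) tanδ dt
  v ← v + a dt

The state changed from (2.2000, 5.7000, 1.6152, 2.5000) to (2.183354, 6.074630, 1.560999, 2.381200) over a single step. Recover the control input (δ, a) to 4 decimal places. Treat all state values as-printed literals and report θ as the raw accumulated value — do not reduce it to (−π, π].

a = (v'−v)/dt = (-0.118800)/0.15 = -0.7920
Δθ = θ'−θ = -0.054201;  (v·dt/L) = 2.5000·0.15/2.0 = 0.187500
tan δ = Δθ·L/(v·dt) = -0.289072  →  δ = -0.2814

δ = -0.2814, a = -0.7920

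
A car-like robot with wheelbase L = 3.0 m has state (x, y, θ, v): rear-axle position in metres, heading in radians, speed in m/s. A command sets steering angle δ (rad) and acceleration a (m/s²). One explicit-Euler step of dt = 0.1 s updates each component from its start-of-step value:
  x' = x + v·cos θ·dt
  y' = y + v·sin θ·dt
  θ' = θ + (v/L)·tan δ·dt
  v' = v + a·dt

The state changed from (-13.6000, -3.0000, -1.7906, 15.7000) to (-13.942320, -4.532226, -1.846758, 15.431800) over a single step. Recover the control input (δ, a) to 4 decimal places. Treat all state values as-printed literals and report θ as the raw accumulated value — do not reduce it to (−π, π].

a = (v'−v)/dt = (-0.268200)/0.1 = -2.6820
Δθ = θ'−θ = -0.056158;  (v·dt/L) = 15.7000·0.1/3.0 = 0.523333
tan δ = Δθ·L/(v·dt) = -0.107308  →  δ = -0.1069

δ = -0.1069, a = -2.6820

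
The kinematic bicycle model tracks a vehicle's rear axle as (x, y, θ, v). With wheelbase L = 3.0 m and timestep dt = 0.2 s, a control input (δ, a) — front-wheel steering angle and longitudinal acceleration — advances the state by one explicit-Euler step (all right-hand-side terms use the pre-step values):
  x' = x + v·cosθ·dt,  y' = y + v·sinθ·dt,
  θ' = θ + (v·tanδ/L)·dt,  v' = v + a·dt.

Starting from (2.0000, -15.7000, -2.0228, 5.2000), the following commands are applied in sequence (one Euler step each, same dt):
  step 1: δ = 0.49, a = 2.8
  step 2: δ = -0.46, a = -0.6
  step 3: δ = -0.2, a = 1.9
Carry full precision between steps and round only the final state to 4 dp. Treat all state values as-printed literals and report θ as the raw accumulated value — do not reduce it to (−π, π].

after step 1 (δ=0.49, a=2.8): (1.545760, -16.635557, -1.837892, 5.760000)
after step 2 (δ=-0.46, a=-0.6): (1.241712, -17.746708, -2.028144, 5.640000)
after step 3 (δ=-0.2, a=1.9): (0.743620, -18.758780, -2.104363, 6.020000)

(0.7436, -18.7588, -2.1044, 6.0200)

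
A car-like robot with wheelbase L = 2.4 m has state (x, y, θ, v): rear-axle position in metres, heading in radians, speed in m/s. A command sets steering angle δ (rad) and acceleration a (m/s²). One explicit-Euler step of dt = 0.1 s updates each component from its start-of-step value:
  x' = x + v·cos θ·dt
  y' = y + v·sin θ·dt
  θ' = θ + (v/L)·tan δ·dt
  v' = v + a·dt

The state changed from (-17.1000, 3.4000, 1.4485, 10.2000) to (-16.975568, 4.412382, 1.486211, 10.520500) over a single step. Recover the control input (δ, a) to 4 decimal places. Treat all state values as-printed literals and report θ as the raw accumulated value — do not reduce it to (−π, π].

a = (v'−v)/dt = (0.320500)/0.1 = 3.2050
Δθ = θ'−θ = 0.037711;  (v·dt/L) = 10.2000·0.1/2.4 = 0.425000
tan δ = Δθ·L/(v·dt) = 0.088732  →  δ = 0.0885

δ = 0.0885, a = 3.2050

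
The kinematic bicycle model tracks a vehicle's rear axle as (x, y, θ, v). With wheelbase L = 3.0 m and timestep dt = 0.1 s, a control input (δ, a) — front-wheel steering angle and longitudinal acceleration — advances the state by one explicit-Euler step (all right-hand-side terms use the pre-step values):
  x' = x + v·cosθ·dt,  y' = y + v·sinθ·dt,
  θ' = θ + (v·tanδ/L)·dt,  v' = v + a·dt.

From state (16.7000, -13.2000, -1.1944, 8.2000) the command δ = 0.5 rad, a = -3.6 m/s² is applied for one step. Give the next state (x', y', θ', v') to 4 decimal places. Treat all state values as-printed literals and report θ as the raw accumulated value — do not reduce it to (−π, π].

(17.0014, -13.9626, -1.0451, 7.8400)

x' = 16.7000 + 8.2000·cos(-1.1944)·0.1 = 17.0014
y' = -13.2000 + 8.2000·sin(-1.1944)·0.1 = -13.9626
θ' = -1.1944 + (8.2000/3.0)·tan(0.5)·0.1 = -1.0451
v' = 8.2000 − 3.6000·0.1 = 7.8400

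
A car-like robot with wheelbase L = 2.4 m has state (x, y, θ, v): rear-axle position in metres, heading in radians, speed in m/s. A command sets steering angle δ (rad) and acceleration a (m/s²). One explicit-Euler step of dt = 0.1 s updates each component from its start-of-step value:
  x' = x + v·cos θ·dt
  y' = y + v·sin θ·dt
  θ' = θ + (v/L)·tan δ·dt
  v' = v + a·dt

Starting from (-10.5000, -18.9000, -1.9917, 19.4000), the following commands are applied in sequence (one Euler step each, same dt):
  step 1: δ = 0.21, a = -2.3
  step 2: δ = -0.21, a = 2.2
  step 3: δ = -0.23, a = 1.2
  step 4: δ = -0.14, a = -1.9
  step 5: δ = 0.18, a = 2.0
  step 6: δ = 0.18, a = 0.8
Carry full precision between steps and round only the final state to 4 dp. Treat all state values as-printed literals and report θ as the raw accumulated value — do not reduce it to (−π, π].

(-16.0085, -28.9876, -1.9989, 19.6000)

after step 1 (δ=0.21, a=-2.3): (-11.292656, -20.670677, -1.819410, 19.170000)
after step 2 (δ=-0.21, a=2.2): (-11.764353, -22.528738, -1.989657, 19.390000)
after step 3 (δ=-0.23, a=1.2): (-12.552984, -24.300117, -2.178826, 19.510000)
after step 4 (δ=-0.14, a=-1.9): (-13.667495, -25.901449, -2.293383, 19.320000)
after step 5 (δ=0.18, a=2.0): (-14.945180, -27.350637, -2.146898, 19.520000)
after step 6 (δ=0.18, a=0.8): (-16.008549, -28.987570, -1.998896, 19.600000)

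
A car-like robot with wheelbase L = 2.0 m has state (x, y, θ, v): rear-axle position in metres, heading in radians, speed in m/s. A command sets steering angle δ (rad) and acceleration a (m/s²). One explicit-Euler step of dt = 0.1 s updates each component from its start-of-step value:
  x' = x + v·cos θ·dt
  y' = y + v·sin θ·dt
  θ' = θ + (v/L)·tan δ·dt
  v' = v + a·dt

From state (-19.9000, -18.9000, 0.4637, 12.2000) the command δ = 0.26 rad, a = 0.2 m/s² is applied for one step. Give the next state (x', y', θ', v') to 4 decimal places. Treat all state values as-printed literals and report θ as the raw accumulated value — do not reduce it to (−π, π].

x' = -19.9000 + 12.2000·cos(0.4637)·0.1 = -18.8088
y' = -18.9000 + 12.2000·sin(0.4637)·0.1 = -18.3543
θ' = 0.4637 + (12.2000/2.0)·tan(0.26)·0.1 = 0.6260
v' = 12.2000 + 0.2000·0.1 = 12.2200

(-18.8088, -18.3543, 0.6260, 12.2200)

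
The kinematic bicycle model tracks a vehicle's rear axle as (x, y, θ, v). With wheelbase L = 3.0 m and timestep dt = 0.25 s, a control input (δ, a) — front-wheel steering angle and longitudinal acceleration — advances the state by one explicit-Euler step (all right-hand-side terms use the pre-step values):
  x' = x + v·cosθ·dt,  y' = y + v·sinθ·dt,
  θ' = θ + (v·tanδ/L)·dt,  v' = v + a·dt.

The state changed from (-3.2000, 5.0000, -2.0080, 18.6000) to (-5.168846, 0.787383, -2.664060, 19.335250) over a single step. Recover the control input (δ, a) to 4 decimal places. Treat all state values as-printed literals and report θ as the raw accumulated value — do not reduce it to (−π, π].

δ = -0.4004, a = 2.9410

a = (v'−v)/dt = (0.735250)/0.25 = 2.9410
Δθ = θ'−θ = -0.656060;  (v·dt/L) = 18.6000·0.25/3.0 = 1.550000
tan δ = Δθ·L/(v·dt) = -0.423265  →  δ = -0.4004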